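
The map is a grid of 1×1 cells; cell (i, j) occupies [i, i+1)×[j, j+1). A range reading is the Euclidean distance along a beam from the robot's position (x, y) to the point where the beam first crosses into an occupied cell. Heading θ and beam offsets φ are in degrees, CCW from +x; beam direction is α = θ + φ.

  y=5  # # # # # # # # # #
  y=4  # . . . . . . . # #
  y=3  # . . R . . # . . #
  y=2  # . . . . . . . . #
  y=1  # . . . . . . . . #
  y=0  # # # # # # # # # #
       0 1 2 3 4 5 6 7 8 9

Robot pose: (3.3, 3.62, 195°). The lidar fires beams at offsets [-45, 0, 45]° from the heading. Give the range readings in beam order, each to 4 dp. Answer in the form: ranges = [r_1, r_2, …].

ranges = [2.6558, 2.3811, 3.0253]

beam 1: φ=-45°, α=150°
  dir = (cos 150°, sin 150°) = (-0.8660, 0.5000); from cell (3,3)
  next x-line at t=0.3464, next y-line at t=0.7600; Δt_x=1.1547, Δt_y=2.0000
    x: enter (2,3) at t=0.3464
    y: enter (2,4) at t=0.7600
    x: enter (1,4) at t=1.5011
    x: enter (0,4) at t=2.6558 ← occupied
  → r_1 = 2.6558
beam 2: φ=0°, α=195°
  dir = (cos 195°, sin 195°) = (-0.9659, -0.2588); from cell (3,3)
  next x-line at t=0.3106, next y-line at t=2.3955; Δt_x=1.0353, Δt_y=3.8637
    x: enter (2,3) at t=0.3106
    x: enter (1,3) at t=1.3459
    x: enter (0,3) at t=2.3811 ← occupied
  → r_2 = 2.3811
beam 3: φ=45°, α=240°
  dir = (cos 240°, sin 240°) = (-0.5000, -0.8660); from cell (3,3)
  next x-line at t=0.6000, next y-line at t=0.7159; Δt_x=2.0000, Δt_y=1.1547
    x: enter (2,3) at t=0.6000
    y: enter (2,2) at t=0.7159
    y: enter (2,1) at t=1.8706
    x: enter (1,1) at t=2.6000
    y: enter (1,0) at t=3.0253 ← occupied
  → r_3 = 3.0253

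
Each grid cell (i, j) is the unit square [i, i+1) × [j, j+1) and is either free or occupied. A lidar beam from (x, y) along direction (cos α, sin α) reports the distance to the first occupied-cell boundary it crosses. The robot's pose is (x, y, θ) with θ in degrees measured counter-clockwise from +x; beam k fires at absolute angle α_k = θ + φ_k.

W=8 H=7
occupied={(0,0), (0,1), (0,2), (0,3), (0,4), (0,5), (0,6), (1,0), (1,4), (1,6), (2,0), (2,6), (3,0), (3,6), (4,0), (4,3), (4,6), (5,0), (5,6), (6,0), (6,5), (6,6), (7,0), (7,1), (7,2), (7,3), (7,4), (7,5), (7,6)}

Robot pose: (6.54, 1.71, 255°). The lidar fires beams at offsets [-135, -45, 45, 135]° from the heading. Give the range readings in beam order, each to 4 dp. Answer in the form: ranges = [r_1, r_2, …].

beam 1: φ=-135°, α=120°
  cosα=-0.5000 sinα=0.8660 | (6,1) | tMaxX 1.0800 tMaxY 0.3349 | tΔX 2.0000 tΔY 1.1547
    t=0.3349 [y] (6,2)
    t=1.0800 [x] (5,2)
    t=1.4896 [y] (5,3)
    t=2.6443 [y] (5,4)
    t=3.0800 [x] (4,4)
    t=3.7990 [y] (4,5)
    t=4.9537 [y] (4,6) — stop
  → r_1 = 4.9537
beam 2: φ=-45°, α=210°
  cosα=-0.8660 sinα=-0.5000 | (6,1) | tMaxX 0.6235 tMaxY 1.4200 | tΔX 1.1547 tΔY 2.0000
    t=0.6235 [x] (5,1)
    t=1.4200 [y] (5,0) — stop
  → r_2 = 1.4200
beam 3: φ=45°, α=300°
  cosα=0.5000 sinα=-0.8660 | (6,1) | tMaxX 0.9200 tMaxY 0.8198 | tΔX 2.0000 tΔY 1.1547
    t=0.8198 [y] (6,0) — stop
  → r_3 = 0.8198
beam 4: φ=135°, α=30°
  cosα=0.8660 sinα=0.5000 | (6,1) | tMaxX 0.5312 tMaxY 0.5800 | tΔX 1.1547 tΔY 2.0000
    t=0.5312 [x] (7,1) — stop
  → r_4 = 0.5312

ranges = [4.9537, 1.4200, 0.8198, 0.5312]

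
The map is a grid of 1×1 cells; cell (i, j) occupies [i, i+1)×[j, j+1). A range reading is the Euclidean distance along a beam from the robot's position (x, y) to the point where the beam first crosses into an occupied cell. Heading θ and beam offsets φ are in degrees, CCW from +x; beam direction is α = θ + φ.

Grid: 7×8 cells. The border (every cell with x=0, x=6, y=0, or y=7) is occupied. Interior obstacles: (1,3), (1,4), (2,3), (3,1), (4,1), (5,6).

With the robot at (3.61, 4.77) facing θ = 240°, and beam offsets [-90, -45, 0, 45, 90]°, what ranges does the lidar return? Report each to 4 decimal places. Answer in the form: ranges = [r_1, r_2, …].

beam 1: φ=-90°, α=150°
  direction (-0.8660, 0.5000); cell (3,4); t to first gridline: x 0.7044, y 0.4600 (then +1.1547 / +2.0000)
    (3,5) via y @ 0.4600
    (2,5) via x @ 0.7044
    (1,5) via x @ 1.8591
    (1,6) via y @ 2.4600
    (0,6) via x @ 3.0138  # hit
  → r_1 = 3.0138
beam 2: φ=-45°, α=195°
  direction (-0.9659, -0.2588); cell (3,4); t to first gridline: x 0.6315, y 2.9751 (then +1.0353 / +3.8637)
    (2,4) via x @ 0.6315
    (1,4) via x @ 1.6668  # hit
  → r_2 = 1.6668
beam 3: φ=0°, α=240°
  direction (-0.5000, -0.8660); cell (3,4); t to first gridline: x 1.2200, y 0.8891 (then +2.0000 / +1.1547)
    (3,3) via y @ 0.8891
    (2,3) via x @ 1.2200  # hit
  → r_3 = 1.2200
beam 4: φ=45°, α=285°
  direction (0.2588, -0.9659); cell (3,4); t to first gridline: x 1.5068, y 0.7972 (then +3.8637 / +1.0353)
    (3,3) via y @ 0.7972
    (4,3) via x @ 1.5068
    (4,2) via y @ 1.8324
    (4,1) via y @ 2.8677  # hit
  → r_4 = 2.8677
beam 5: φ=90°, α=330°
  direction (0.8660, -0.5000); cell (3,4); t to first gridline: x 0.4503, y 1.5400 (then +1.1547 / +2.0000)
    (4,4) via x @ 0.4503
    (4,3) via y @ 1.5400
    (5,3) via x @ 1.6050
    (6,3) via x @ 2.7597  # hit
  → r_5 = 2.7597

ranges = [3.0138, 1.6668, 1.2200, 2.8677, 2.7597]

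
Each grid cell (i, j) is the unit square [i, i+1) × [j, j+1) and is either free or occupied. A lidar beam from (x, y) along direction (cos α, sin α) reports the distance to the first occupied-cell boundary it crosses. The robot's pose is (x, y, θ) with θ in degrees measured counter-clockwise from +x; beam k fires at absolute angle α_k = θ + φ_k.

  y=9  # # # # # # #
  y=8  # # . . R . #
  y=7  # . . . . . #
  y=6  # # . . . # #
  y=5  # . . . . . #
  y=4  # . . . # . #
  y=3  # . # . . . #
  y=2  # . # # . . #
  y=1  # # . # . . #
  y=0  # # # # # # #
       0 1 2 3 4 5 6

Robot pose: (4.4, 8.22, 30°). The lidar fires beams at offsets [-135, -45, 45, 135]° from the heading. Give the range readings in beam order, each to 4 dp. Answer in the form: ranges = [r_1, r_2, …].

ranges = [5.4041, 1.6564, 0.8075, 2.4847]

beam 1: φ=-135°, α=255°
  cosα=-0.2588 sinα=-0.9659 | (4,8) | tMaxX 1.5455 tMaxY 0.2278 | tΔX 3.8637 tΔY 1.0353
    t=0.2278 [y] (4,7)
    t=1.2630 [y] (4,6)
    t=1.5455 [x] (3,6)
    t=2.2983 [y] (3,5)
    t=3.3336 [y] (3,4)
    t=4.3689 [y] (3,3)
    t=5.4041 [y] (3,2) — stop
  → r_1 = 5.4041
beam 2: φ=-45°, α=345°
  cosα=0.9659 sinα=-0.2588 | (4,8) | tMaxX 0.6212 tMaxY 0.8500 | tΔX 1.0353 tΔY 3.8637
    t=0.6212 [x] (5,8)
    t=0.8500 [y] (5,7)
    t=1.6564 [x] (6,7) — stop
  → r_2 = 1.6564
beam 3: φ=45°, α=75°
  cosα=0.2588 sinα=0.9659 | (4,8) | tMaxX 2.3182 tMaxY 0.8075 | tΔX 3.8637 tΔY 1.0353
    t=0.8075 [y] (4,9) — stop
  → r_3 = 0.8075
beam 4: φ=135°, α=165°
  cosα=-0.9659 sinα=0.2588 | (4,8) | tMaxX 0.4141 tMaxY 3.0137 | tΔX 1.0353 tΔY 3.8637
    t=0.4141 [x] (3,8)
    t=1.4494 [x] (2,8)
    t=2.4847 [x] (1,8) — stop
  → r_4 = 2.4847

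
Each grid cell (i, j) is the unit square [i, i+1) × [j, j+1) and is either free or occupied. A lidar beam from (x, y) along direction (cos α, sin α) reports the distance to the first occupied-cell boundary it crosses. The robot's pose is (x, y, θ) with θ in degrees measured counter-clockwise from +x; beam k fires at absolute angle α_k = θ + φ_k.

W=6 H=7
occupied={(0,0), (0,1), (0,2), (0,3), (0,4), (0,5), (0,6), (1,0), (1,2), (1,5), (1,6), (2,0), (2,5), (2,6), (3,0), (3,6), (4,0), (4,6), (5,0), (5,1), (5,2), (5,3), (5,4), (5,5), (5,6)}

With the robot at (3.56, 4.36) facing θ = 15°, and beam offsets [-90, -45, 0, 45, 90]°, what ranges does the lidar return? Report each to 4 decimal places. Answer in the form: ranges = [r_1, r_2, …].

beam 1: φ=-90°, α=285°
  cosα=0.2588 sinα=-0.9659 | (3,4) | tMaxX 1.7000 tMaxY 0.3727 | tΔX 3.8637 tΔY 1.0353
    t=0.3727 [y] (3,3)
    t=1.4080 [y] (3,2)
    t=1.7000 [x] (4,2)
    t=2.4433 [y] (4,1)
    t=3.4785 [y] (4,0) — stop
  → r_1 = 3.4785
beam 2: φ=-45°, α=330°
  cosα=0.8660 sinα=-0.5000 | (3,4) | tMaxX 0.5081 tMaxY 0.7200 | tΔX 1.1547 tΔY 2.0000
    t=0.5081 [x] (4,4)
    t=0.7200 [y] (4,3)
    t=1.6628 [x] (5,3) — stop
  → r_2 = 1.6628
beam 3: φ=0°, α=15°
  cosα=0.9659 sinα=0.2588 | (3,4) | tMaxX 0.4555 tMaxY 2.4728 | tΔX 1.0353 tΔY 3.8637
    t=0.4555 [x] (4,4)
    t=1.4908 [x] (5,4) — stop
  → r_3 = 1.4908
beam 4: φ=45°, α=60°
  cosα=0.5000 sinα=0.8660 | (3,4) | tMaxX 0.8800 tMaxY 0.7390 | tΔX 2.0000 tΔY 1.1547
    t=0.7390 [y] (3,5)
    t=0.8800 [x] (4,5)
    t=1.8937 [y] (4,6) — stop
  → r_4 = 1.8937
beam 5: φ=90°, α=105°
  cosα=-0.2588 sinα=0.9659 | (3,4) | tMaxX 2.1637 tMaxY 0.6626 | tΔX 3.8637 tΔY 1.0353
    t=0.6626 [y] (3,5)
    t=1.6979 [y] (3,6) — stop
  → r_5 = 1.6979

ranges = [3.4785, 1.6628, 1.4908, 1.8937, 1.6979]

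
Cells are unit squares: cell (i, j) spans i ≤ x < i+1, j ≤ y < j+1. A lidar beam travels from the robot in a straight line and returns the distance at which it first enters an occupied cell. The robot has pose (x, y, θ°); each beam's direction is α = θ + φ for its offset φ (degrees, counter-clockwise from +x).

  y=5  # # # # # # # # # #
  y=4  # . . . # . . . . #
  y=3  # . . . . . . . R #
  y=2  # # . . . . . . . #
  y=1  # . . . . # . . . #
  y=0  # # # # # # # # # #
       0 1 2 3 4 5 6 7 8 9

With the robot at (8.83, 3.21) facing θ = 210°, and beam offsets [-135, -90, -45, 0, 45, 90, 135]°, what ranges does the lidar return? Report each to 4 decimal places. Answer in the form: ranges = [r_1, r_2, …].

ranges = [0.6568, 2.0669, 3.9651, 3.2678, 2.2880, 0.3400, 0.1760]

beam 1: φ=-135°, α=75°
  direction (0.2588, 0.9659); cell (8,3); t to first gridline: x 0.6568, y 0.8179 (then +3.8637 / +1.0353)
    (9,3) via x @ 0.6568  # hit
  → r_1 = 0.6568
beam 2: φ=-90°, α=120°
  direction (-0.5000, 0.8660); cell (8,3); t to first gridline: x 1.6600, y 0.9122 (then +2.0000 / +1.1547)
    (8,4) via y @ 0.9122
    (7,4) via x @ 1.6600
    (7,5) via y @ 2.0669  # hit
  → r_2 = 2.0669
beam 3: φ=-45°, α=165°
  direction (-0.9659, 0.2588); cell (8,3); t to first gridline: x 0.8593, y 3.0523 (then +1.0353 / +3.8637)
    (7,3) via x @ 0.8593
    (6,3) via x @ 1.8946
    (5,3) via x @ 2.9298
    (5,4) via y @ 3.0523
    (4,4) via x @ 3.9651  # hit
  → r_3 = 3.9651
beam 4: φ=0°, α=210°
  direction (-0.8660, -0.5000); cell (8,3); t to first gridline: x 0.9584, y 0.4200 (then +1.1547 / +2.0000)
    (8,2) via y @ 0.4200
    (7,2) via x @ 0.9584
    (6,2) via x @ 2.1131
    (6,1) via y @ 2.4200
    (5,1) via x @ 3.2678  # hit
  → r_4 = 3.2678
beam 5: φ=45°, α=255°
  direction (-0.2588, -0.9659); cell (8,3); t to first gridline: x 3.2069, y 0.2174 (then +3.8637 / +1.0353)
    (8,2) via y @ 0.2174
    (8,1) via y @ 1.2527
    (8,0) via y @ 2.2880  # hit
  → r_5 = 2.2880
beam 6: φ=90°, α=300°
  direction (0.5000, -0.8660); cell (8,3); t to first gridline: x 0.3400, y 0.2425 (then +2.0000 / +1.1547)
    (8,2) via y @ 0.2425
    (9,2) via x @ 0.3400  # hit
  → r_6 = 0.3400
beam 7: φ=135°, α=345°
  direction (0.9659, -0.2588); cell (8,3); t to first gridline: x 0.1760, y 0.8114 (then +1.0353 / +3.8637)
    (9,3) via x @ 0.1760  # hit
  → r_7 = 0.1760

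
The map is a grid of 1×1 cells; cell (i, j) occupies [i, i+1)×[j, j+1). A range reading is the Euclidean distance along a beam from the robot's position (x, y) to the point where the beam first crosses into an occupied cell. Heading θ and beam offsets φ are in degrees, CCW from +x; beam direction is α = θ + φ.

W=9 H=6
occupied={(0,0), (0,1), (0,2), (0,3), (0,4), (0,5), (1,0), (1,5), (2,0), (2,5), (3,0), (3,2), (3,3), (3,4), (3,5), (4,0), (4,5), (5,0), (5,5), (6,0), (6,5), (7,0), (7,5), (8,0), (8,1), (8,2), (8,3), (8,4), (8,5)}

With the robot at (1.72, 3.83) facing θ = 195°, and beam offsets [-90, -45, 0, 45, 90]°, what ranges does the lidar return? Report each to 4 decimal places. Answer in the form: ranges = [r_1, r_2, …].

beam 1: φ=-90°, α=105°
  d=(-0.2588,0.9659)  start (1,3)  tX=2.7819 tY=0.1760  stride 1/|dx|=3.8637 1/|dy|=1.0353
    cross y-line → (1,4), t=0.1760
    cross y-line → (1,5), t=1.2113 (wall)
  → r_1 = 1.2113
beam 2: φ=-45°, α=150°
  d=(-0.8660,0.5000)  start (1,3)  tX=0.8314 tY=0.3400  stride 1/|dx|=1.1547 1/|dy|=2.0000
    cross y-line → (1,4), t=0.3400
    cross x-line → (0,4), t=0.8314 (wall)
  → r_2 = 0.8314
beam 3: φ=0°, α=195°
  d=(-0.9659,-0.2588)  start (1,3)  tX=0.7454 tY=3.2069  stride 1/|dx|=1.0353 1/|dy|=3.8637
    cross x-line → (0,3), t=0.7454 (wall)
  → r_3 = 0.7454
beam 4: φ=45°, α=240°
  d=(-0.5000,-0.8660)  start (1,3)  tX=1.4400 tY=0.9584  stride 1/|dx|=2.0000 1/|dy|=1.1547
    cross y-line → (1,2), t=0.9584
    cross x-line → (0,2), t=1.4400 (wall)
  → r_4 = 1.4400
beam 5: φ=90°, α=285°
  d=(0.2588,-0.9659)  start (1,3)  tX=1.0818 tY=0.8593  stride 1/|dx|=3.8637 1/|dy|=1.0353
    cross y-line → (1,2), t=0.8593
    cross x-line → (2,2), t=1.0818
    cross y-line → (2,1), t=1.8946
    cross y-line → (2,0), t=2.9298 (wall)
  → r_5 = 2.9298

ranges = [1.2113, 0.8314, 0.7454, 1.4400, 2.9298]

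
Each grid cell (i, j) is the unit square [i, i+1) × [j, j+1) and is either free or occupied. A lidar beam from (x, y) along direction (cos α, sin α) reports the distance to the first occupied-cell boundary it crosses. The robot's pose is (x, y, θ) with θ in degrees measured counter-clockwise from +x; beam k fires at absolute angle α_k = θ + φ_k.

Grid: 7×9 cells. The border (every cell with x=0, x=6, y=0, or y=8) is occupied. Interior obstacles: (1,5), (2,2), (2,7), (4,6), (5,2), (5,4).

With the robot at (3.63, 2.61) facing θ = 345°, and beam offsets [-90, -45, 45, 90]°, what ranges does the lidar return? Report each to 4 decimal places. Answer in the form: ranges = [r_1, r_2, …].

beam 1: φ=-90°, α=255°
  d=(-0.2588,-0.9659)  start (3,2)  tX=2.4341 tY=0.6315  stride 1/|dx|=3.8637 1/|dy|=1.0353
    cross y-line → (3,1), t=0.6315
    cross y-line → (3,0), t=1.6668 (wall)
  → r_1 = 1.6668
beam 2: φ=-45°, α=300°
  d=(0.5000,-0.8660)  start (3,2)  tX=0.7400 tY=0.7044  stride 1/|dx|=2.0000 1/|dy|=1.1547
    cross y-line → (3,1), t=0.7044
    cross x-line → (4,1), t=0.7400
    cross y-line → (4,0), t=1.8591 (wall)
  → r_2 = 1.8591
beam 3: φ=45°, α=30°
  d=(0.8660,0.5000)  start (3,2)  tX=0.4272 tY=0.7800  stride 1/|dx|=1.1547 1/|dy|=2.0000
    cross x-line → (4,2), t=0.4272
    cross y-line → (4,3), t=0.7800
    cross x-line → (5,3), t=1.5819
    cross x-line → (6,3), t=2.7366 (wall)
  → r_3 = 2.7366
beam 4: φ=90°, α=75°
  d=(0.2588,0.9659)  start (3,2)  tX=1.4296 tY=0.4038  stride 1/|dx|=3.8637 1/|dy|=1.0353
    cross y-line → (3,3), t=0.4038
    cross x-line → (4,3), t=1.4296
    cross y-line → (4,4), t=1.4390
    cross y-line → (4,5), t=2.4743
    cross y-line → (4,6), t=3.5096 (wall)
  → r_4 = 3.5096

ranges = [1.6668, 1.8591, 2.7366, 3.5096]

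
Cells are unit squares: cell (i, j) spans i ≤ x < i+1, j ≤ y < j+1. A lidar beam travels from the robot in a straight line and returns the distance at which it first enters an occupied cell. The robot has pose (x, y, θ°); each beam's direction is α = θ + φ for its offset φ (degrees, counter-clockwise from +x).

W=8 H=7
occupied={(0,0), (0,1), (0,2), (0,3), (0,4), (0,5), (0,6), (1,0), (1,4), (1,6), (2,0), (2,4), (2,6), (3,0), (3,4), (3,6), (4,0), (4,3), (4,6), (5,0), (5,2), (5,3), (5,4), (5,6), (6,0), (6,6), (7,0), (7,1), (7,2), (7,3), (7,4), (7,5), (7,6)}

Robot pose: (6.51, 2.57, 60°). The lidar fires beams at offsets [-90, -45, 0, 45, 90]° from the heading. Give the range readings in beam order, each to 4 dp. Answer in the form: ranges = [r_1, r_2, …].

beam 1: φ=-90°, α=330°
  cosα=0.8660 sinα=-0.5000 | (6,2) | tMaxX 0.5658 tMaxY 1.1400 | tΔX 1.1547 tΔY 2.0000
    t=0.5658 [x] (7,2) — stop
  → r_1 = 0.5658
beam 2: φ=-45°, α=15°
  cosα=0.9659 sinα=0.2588 | (6,2) | tMaxX 0.5073 tMaxY 1.6614 | tΔX 1.0353 tΔY 3.8637
    t=0.5073 [x] (7,2) — stop
  → r_2 = 0.5073
beam 3: φ=0°, α=60°
  cosα=0.5000 sinα=0.8660 | (6,2) | tMaxX 0.9800 tMaxY 0.4965 | tΔX 2.0000 tΔY 1.1547
    t=0.4965 [y] (6,3)
    t=0.9800 [x] (7,3) — stop
  → r_3 = 0.9800
beam 4: φ=45°, α=105°
  cosα=-0.2588 sinα=0.9659 | (6,2) | tMaxX 1.9705 tMaxY 0.4452 | tΔX 3.8637 tΔY 1.0353
    t=0.4452 [y] (6,3)
    t=1.4804 [y] (6,4)
    t=1.9705 [x] (5,4) — stop
  → r_4 = 1.9705
beam 5: φ=90°, α=150°
  cosα=-0.8660 sinα=0.5000 | (6,2) | tMaxX 0.5889 tMaxY 0.8600 | tΔX 1.1547 tΔY 2.0000
    t=0.5889 [x] (5,2) — stop
  → r_5 = 0.5889

ranges = [0.5658, 0.5073, 0.9800, 1.9705, 0.5889]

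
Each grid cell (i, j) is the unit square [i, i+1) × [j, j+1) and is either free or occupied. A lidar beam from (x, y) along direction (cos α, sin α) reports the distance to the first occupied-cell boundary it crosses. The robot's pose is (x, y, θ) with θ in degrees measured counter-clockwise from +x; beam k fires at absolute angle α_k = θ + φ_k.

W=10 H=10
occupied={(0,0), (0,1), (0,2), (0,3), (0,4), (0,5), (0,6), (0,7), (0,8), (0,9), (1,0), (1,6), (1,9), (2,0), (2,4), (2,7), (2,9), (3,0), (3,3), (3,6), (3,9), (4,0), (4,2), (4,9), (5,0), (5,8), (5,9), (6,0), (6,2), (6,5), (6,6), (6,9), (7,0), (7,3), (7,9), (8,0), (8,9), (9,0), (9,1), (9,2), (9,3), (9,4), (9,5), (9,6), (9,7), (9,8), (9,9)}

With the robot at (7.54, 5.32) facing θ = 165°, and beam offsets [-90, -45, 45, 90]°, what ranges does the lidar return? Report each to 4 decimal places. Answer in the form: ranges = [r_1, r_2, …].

ranges = [3.8098, 1.0800, 0.6235, 1.3666]

beam 1: φ=-90°, α=75°
  dir = (cos 75°, sin 75°) = (0.2588, 0.9659); from cell (7,5)
  next x-line at t=1.7773, next y-line at t=0.7040; Δt_x=3.8637, Δt_y=1.0353
    y: enter (7,6) at t=0.7040
    y: enter (7,7) at t=1.7393
    x: enter (8,7) at t=1.7773
    y: enter (8,8) at t=2.7745
    y: enter (8,9) at t=3.8098 ← occupied
  → r_1 = 3.8098
beam 2: φ=-45°, α=120°
  dir = (cos 120°, sin 120°) = (-0.5000, 0.8660); from cell (7,5)
  next x-line at t=1.0800, next y-line at t=0.7852; Δt_x=2.0000, Δt_y=1.1547
    y: enter (7,6) at t=0.7852
    x: enter (6,6) at t=1.0800 ← occupied
  → r_2 = 1.0800
beam 3: φ=45°, α=210°
  dir = (cos 210°, sin 210°) = (-0.8660, -0.5000); from cell (7,5)
  next x-line at t=0.6235, next y-line at t=0.6400; Δt_x=1.1547, Δt_y=2.0000
    x: enter (6,5) at t=0.6235 ← occupied
  → r_3 = 0.6235
beam 4: φ=90°, α=255°
  dir = (cos 255°, sin 255°) = (-0.2588, -0.9659); from cell (7,5)
  next x-line at t=2.0864, next y-line at t=0.3313; Δt_x=3.8637, Δt_y=1.0353
    y: enter (7,4) at t=0.3313
    y: enter (7,3) at t=1.3666 ← occupied
  → r_4 = 1.3666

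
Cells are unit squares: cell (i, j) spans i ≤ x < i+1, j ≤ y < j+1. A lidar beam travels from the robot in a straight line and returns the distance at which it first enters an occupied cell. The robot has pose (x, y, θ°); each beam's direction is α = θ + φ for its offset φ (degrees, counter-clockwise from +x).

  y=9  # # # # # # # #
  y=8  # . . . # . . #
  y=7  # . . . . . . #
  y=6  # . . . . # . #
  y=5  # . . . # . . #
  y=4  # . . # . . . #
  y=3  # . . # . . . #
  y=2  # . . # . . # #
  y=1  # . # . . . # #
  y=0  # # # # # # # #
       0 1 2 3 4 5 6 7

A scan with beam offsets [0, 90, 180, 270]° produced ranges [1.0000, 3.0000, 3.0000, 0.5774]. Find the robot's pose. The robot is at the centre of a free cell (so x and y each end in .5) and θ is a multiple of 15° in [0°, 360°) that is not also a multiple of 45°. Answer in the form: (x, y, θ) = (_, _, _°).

Enumerate (i+0.5, j+0.5, θ) over the 39 free cells and 16 admissible headings. For each, cast all 4 beams and compare to the given ranges.
  (3.5, 8.5, 210°): beam 1 = 2.8868 ≠ 1.0000 ✗
  (6.5, 7.5, 75°): beam 1 = 1.5529 ≠ 1.0000 ✗
  (2.5, 3.5, 330°): beam 1 = 0.5774 ≠ 1.0000 ✗
  (5.5, 7.5, 300°): beam 1 = 0.5774 ≠ 1.0000 ✗
  …
  (2.5, 8.5, 150°): r_1=1.0000, r_2=3.0000, r_3=3.0000, r_4=0.5774 — all match ✓
Unique over the lattice → pose = (2.5, 8.5, 150°).

(x, y, θ) = (2.5, 8.5, 150°)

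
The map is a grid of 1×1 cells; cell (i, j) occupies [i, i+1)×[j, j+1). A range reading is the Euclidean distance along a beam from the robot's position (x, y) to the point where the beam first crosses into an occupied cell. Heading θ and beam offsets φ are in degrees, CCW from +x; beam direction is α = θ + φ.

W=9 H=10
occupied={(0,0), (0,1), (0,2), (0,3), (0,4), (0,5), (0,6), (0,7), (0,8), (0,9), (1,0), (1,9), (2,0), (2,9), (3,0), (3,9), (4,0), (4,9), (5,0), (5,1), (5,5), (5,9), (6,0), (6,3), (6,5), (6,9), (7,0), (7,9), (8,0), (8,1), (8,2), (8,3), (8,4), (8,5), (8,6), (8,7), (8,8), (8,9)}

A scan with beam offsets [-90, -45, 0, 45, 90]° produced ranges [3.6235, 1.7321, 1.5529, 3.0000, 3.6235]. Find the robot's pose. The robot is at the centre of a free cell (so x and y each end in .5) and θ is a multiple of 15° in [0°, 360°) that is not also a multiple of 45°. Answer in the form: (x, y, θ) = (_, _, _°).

Enumerate (i+0.5, j+0.5, θ) over the 52 free cells and 16 admissible headings. For each, cast all 5 beams and compare to the given ranges.
  (1.5, 2.5, 195°): beam 1 = 1.9319 ≠ 3.6235 ✗
  (7.5, 5.5, 165°): beam 1 = 1.9319 ≠ 3.6235 ✗
  (4.5, 2.5, 120°): beam 1 = 1.7321 ≠ 3.6235 ✗
  (1.5, 1.5, 300°): beam 1 = 0.5774 ≠ 3.6235 ✗
  …
  (4.5, 7.5, 105°): r_1=3.6235, r_2=1.7321, r_3=1.5529, r_4=3.0000, r_5=3.6235 — all match ✓
Only this pose fits every beam.

(x, y, θ) = (4.5, 7.5, 105°)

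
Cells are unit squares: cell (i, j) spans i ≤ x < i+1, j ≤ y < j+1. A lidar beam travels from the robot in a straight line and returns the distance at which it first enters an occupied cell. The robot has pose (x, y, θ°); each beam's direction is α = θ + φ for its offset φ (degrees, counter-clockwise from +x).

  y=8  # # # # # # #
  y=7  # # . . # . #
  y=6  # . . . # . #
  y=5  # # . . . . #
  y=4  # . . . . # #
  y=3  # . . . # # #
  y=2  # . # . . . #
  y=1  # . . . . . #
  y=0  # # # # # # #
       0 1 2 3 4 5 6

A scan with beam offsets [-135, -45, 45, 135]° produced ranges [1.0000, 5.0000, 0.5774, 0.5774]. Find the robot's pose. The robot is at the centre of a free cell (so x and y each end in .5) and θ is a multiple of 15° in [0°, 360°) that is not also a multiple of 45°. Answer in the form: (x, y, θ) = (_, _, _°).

(x, y, θ) = (3.5, 7.5, 285°)

Candidates: 27 free-cell centres × 16 headings = 432 poses. Raycast each; keep the one whose scan matches to 4 dp.
  (1.5, 1.5, 195°): beam 2 = 0.5774 ≠ 5.0000 ✗
  (3.5, 7.5, 75°): beam 2 = 0.5774 ≠ 5.0000 ✗
  (1.5, 6.5, 120°): beam 1 = 4.6587 ≠ 1.0000 ✗
  (4.5, 4.5, 345°): beam 1 = 4.0415 ≠ 1.0000 ✗
  (3.5, 1.5, 150°): beam 1 = 2.5882 ≠ 1.0000 ✗
  …
  (3.5, 7.5, 285°): r_1=1.0000, r_2=5.0000, r_3=0.5774, r_4=0.5774 — all match ✓
Unique over the lattice → pose = (3.5, 7.5, 285°).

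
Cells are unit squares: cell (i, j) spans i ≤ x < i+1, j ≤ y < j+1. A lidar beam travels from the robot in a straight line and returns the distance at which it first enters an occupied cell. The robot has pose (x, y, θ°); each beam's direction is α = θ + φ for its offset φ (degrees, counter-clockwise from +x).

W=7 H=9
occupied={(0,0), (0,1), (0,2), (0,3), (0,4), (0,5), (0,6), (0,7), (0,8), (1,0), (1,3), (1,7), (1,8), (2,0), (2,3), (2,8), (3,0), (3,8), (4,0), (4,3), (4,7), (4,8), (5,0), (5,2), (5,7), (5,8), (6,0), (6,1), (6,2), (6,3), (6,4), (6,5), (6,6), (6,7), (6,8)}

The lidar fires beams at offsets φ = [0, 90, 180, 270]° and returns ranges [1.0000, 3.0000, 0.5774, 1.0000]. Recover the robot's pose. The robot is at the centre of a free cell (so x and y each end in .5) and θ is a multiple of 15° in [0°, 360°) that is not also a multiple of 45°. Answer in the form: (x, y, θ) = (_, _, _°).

(x, y, θ) = (4.5, 1.5, 60°)

Candidates: 28 free-cell centres × 16 headings = 448 poses. Raycast each; keep the one whose scan matches to 4 dp.
  (5.5, 4.5, 240°): beam 2 = 0.5774 ≠ 3.0000 ✗
  (3.5, 6.5, 105°): beam 1 = 1.5529 ≠ 1.0000 ✗
  (4.5, 5.5, 285°): beam 1 = 1.5529 ≠ 1.0000 ✗
  (4.5, 4.5, 330°): beam 1 = 1.7321 ≠ 1.0000 ✗
  (2.5, 5.5, 150°): beam 1 = 1.7321 ≠ 1.0000 ✗
  …
  (4.5, 1.5, 60°): r_1=1.0000, r_2=3.0000, r_3=0.5774, r_4=1.0000 — all match ✓
Only this pose fits every beam.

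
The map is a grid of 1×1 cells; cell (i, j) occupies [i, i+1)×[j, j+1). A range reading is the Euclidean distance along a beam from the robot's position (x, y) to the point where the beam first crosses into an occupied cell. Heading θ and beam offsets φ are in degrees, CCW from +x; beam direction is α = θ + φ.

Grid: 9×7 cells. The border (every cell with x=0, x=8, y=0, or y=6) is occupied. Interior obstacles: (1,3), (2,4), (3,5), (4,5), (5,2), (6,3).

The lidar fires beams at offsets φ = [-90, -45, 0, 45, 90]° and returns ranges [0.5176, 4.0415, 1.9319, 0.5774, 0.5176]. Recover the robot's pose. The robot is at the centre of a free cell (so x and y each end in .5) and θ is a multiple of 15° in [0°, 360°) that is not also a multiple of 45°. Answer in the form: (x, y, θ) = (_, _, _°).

(x, y, θ) = (5.5, 1.5, 195°)

Candidates: 29 free-cell centres × 16 headings = 464 poses. Raycast each; keep the one whose scan matches to 4 dp.
  (7.5, 5.5, 120°): beam 1 = 0.5774 ≠ 0.5176 ✗
  (2.5, 3.5, 30°): beam 1 = 2.8868 ≠ 0.5176 ✗
  (7.5, 5.5, 240°): beam 1 = 1.0000 ≠ 0.5176 ✗
  …
  (5.5, 1.5, 195°): r_1=0.5176, r_2=4.0415, r_3=1.9319, r_4=0.5774, r_5=0.5176 — all match ✓
Only this pose fits every beam.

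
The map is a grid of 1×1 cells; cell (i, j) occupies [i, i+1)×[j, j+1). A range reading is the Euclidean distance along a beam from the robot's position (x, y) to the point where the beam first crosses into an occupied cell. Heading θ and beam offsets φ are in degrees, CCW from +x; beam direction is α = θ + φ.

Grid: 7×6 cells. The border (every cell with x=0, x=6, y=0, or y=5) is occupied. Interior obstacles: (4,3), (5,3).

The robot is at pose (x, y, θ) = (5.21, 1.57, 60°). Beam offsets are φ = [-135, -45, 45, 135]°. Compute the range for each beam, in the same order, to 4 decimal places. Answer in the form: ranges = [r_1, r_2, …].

beam 1: φ=-135°, α=285°
  cosα=0.2588 sinα=-0.9659 | (5,1) | tMaxX 3.0523 tMaxY 0.5901 | tΔX 3.8637 tΔY 1.0353
    t=0.5901 [y] (5,0) — stop
  → r_1 = 0.5901
beam 2: φ=-45°, α=15°
  cosα=0.9659 sinα=0.2588 | (5,1) | tMaxX 0.8179 tMaxY 1.6614 | tΔX 1.0353 tΔY 3.8637
    t=0.8179 [x] (6,1) — stop
  → r_2 = 0.8179
beam 3: φ=45°, α=105°
  cosα=-0.2588 sinα=0.9659 | (5,1) | tMaxX 0.8114 tMaxY 0.4452 | tΔX 3.8637 tΔY 1.0353
    t=0.4452 [y] (5,2)
    t=0.8114 [x] (4,2)
    t=1.4804 [y] (4,3) — stop
  → r_3 = 1.4804
beam 4: φ=135°, α=195°
  cosα=-0.9659 sinα=-0.2588 | (5,1) | tMaxX 0.2174 tMaxY 2.2023 | tΔX 1.0353 tΔY 3.8637
    t=0.2174 [x] (4,1)
    t=1.2527 [x] (3,1)
    t=2.2023 [y] (3,0) — stop
  → r_4 = 2.2023

ranges = [0.5901, 0.8179, 1.4804, 2.2023]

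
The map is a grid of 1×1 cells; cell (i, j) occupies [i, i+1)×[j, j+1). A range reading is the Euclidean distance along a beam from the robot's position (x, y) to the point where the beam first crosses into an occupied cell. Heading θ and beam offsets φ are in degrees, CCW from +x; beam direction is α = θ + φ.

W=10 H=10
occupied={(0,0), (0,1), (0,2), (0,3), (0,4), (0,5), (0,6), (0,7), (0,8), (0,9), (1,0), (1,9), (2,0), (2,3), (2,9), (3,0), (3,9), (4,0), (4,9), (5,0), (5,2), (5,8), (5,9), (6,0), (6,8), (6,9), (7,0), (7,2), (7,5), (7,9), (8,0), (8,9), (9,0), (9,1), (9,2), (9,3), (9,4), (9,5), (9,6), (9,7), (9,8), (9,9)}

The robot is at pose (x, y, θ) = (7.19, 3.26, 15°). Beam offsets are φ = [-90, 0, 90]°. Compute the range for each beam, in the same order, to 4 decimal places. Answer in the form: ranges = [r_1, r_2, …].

beam 1: φ=-90°, α=285°
  cosα=0.2588 sinα=-0.9659 | (7,3) | tMaxX 3.1296 tMaxY 0.2692 | tΔX 3.8637 tΔY 1.0353
    t=0.2692 [y] (7,2) — stop
  → r_1 = 0.2692
beam 2: φ=0°, α=15°
  cosα=0.9659 sinα=0.2588 | (7,3) | tMaxX 0.8386 tMaxY 2.8591 | tΔX 1.0353 tΔY 3.8637
    t=0.8386 [x] (8,3)
    t=1.8738 [x] (9,3) — stop
  → r_2 = 1.8738
beam 3: φ=90°, α=105°
  cosα=-0.2588 sinα=0.9659 | (7,3) | tMaxX 0.7341 tMaxY 0.7661 | tΔX 3.8637 tΔY 1.0353
    t=0.7341 [x] (6,3)
    t=0.7661 [y] (6,4)
    t=1.8014 [y] (6,5)
    t=2.8367 [y] (6,6)
    t=3.8719 [y] (6,7)
    t=4.5978 [x] (5,7)
    t=4.9072 [y] (5,8) — stop
  → r_3 = 4.9072

ranges = [0.2692, 1.8738, 4.9072]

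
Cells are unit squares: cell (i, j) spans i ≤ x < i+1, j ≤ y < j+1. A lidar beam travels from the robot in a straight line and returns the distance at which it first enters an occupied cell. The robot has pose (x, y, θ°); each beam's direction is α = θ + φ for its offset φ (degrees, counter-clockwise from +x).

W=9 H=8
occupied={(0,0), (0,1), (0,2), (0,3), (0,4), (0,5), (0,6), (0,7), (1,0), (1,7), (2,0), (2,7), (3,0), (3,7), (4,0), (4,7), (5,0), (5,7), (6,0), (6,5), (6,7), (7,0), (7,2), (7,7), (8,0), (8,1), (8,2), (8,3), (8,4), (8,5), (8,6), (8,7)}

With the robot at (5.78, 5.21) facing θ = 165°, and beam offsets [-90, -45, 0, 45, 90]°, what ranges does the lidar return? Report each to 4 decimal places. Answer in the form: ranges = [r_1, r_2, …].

beam 1: φ=-90°, α=75°
  d=(0.2588,0.9659)  start (5,5)  tX=0.8500 tY=0.8179  stride 1/|dx|=3.8637 1/|dy|=1.0353
    cross y-line → (5,6), t=0.8179
    cross x-line → (6,6), t=0.8500
    cross y-line → (6,7), t=1.8531 (wall)
  → r_1 = 1.8531
beam 2: φ=-45°, α=120°
  d=(-0.5000,0.8660)  start (5,5)  tX=1.5600 tY=0.9122  stride 1/|dx|=2.0000 1/|dy|=1.1547
    cross y-line → (5,6), t=0.9122
    cross x-line → (4,6), t=1.5600
    cross y-line → (4,7), t=2.0669 (wall)
  → r_2 = 2.0669
beam 3: φ=0°, α=165°
  d=(-0.9659,0.2588)  start (5,5)  tX=0.8075 tY=3.0523  stride 1/|dx|=1.0353 1/|dy|=3.8637
    cross x-line → (4,5), t=0.8075
    cross x-line → (3,5), t=1.8428
    cross x-line → (2,5), t=2.8781
    cross y-line → (2,6), t=3.0523
    cross x-line → (1,6), t=3.9133
    cross x-line → (0,6), t=4.9486 (wall)
  → r_3 = 4.9486
beam 4: φ=45°, α=210°
  d=(-0.8660,-0.5000)  start (5,5)  tX=0.9007 tY=0.4200  stride 1/|dx|=1.1547 1/|dy|=2.0000
    cross y-line → (5,4), t=0.4200
    cross x-line → (4,4), t=0.9007
    cross x-line → (3,4), t=2.0554
    cross y-line → (3,3), t=2.4200
    cross x-line → (2,3), t=3.2101
    cross x-line → (1,3), t=4.3648
    cross y-line → (1,2), t=4.4200
    cross x-line → (0,2), t=5.5195 (wall)
  → r_4 = 5.5195
beam 5: φ=90°, α=255°
  d=(-0.2588,-0.9659)  start (5,5)  tX=3.0137 tY=0.2174  stride 1/|dx|=3.8637 1/|dy|=1.0353
    cross y-line → (5,4), t=0.2174
    cross y-line → (5,3), t=1.2527
    cross y-line → (5,2), t=2.2880
    cross x-line → (4,2), t=3.0137
    cross y-line → (4,1), t=3.3232
    cross y-line → (4,0), t=4.3585 (wall)
  → r_5 = 4.3585

ranges = [1.8531, 2.0669, 4.9486, 5.5195, 4.3585]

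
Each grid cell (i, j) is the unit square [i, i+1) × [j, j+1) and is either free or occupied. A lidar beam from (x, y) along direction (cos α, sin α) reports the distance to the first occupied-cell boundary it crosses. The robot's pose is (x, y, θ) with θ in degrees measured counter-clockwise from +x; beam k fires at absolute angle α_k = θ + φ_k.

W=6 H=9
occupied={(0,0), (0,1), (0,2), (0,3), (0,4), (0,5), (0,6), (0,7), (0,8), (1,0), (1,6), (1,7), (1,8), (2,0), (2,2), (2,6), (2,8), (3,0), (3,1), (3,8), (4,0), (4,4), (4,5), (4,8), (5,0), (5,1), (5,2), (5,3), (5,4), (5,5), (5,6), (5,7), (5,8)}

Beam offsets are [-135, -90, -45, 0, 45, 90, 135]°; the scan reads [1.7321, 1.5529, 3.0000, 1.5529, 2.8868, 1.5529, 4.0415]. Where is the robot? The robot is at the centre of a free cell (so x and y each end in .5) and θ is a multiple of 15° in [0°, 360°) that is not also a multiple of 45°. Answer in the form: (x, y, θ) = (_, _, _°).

Candidates: 21 free-cell centres × 16 headings = 336 poses. Raycast each; keep the one whose scan matches to 4 dp.
  (3.5, 6.5, 300°): beam 1 = 0.5176 ≠ 1.7321 ✗
  (3.5, 2.5, 255°): beam 1 = 4.0415 ≠ 1.7321 ✗
  (1.5, 3.5, 105°): beam 1 = 1.0000 ≠ 1.7321 ✗
  (3.5, 4.5, 285°): beam 1 = 2.8868 ≠ 1.7321 ✗
  (1.5, 5.5, 330°): beam 1 = 0.5176 ≠ 1.7321 ✗
  …
  (2.5, 4.5, 285°): r_1=1.7321, r_2=1.5529, r_3=3.0000, r_4=1.5529, r_5=2.8868, r_6=1.5529, r_7=4.0415 — all match ✓
Only this pose fits every beam.

(x, y, θ) = (2.5, 4.5, 285°)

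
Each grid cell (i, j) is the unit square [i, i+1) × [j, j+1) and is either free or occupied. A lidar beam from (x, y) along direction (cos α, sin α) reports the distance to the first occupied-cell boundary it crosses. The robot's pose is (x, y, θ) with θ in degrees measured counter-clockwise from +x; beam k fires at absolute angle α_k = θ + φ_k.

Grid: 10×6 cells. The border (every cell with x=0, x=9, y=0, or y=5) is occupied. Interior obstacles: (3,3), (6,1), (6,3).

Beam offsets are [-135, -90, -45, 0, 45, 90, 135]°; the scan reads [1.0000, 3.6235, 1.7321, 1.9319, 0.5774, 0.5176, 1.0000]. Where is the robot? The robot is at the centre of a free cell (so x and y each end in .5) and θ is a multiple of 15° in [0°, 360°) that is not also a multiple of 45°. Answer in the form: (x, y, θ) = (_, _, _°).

Candidates: 29 free-cell centres × 16 headings = 464 poses. Raycast each; keep the one whose scan matches to 4 dp.
  (4.5, 1.5, 150°): beam 1 = 1.5529 ≠ 1.0000 ✗
  (6.5, 2.5, 345°): beam 1 = 3.0000 ≠ 1.0000 ✗
  (1.5, 1.5, 165°): beam 1 = 7.0000 ≠ 1.0000 ✗
  …
  (4.5, 4.5, 15°): r_1=1.0000, r_2=3.6235, r_3=1.7321, r_4=1.9319, r_5=0.5774, r_6=0.5176, r_7=1.0000 — all match ✓
Only this pose fits every beam.

(x, y, θ) = (4.5, 4.5, 15°)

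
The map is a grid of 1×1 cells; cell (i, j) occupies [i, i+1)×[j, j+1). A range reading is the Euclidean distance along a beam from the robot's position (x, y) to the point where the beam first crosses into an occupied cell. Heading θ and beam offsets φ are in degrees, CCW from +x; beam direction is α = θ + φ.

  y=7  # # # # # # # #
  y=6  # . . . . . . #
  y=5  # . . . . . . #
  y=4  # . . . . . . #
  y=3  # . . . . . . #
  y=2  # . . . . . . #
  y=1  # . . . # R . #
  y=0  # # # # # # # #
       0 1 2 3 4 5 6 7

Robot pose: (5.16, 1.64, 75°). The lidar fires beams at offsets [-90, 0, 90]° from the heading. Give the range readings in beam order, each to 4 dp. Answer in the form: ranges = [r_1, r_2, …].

beam 1: φ=-90°, α=345°
  direction (0.9659, -0.2588); cell (5,1); t to first gridline: x 0.8696, y 2.4728 (then +1.0353 / +3.8637)
    (6,1) via x @ 0.8696
    (7,1) via x @ 1.9049  # hit
  → r_1 = 1.9049
beam 2: φ=0°, α=75°
  direction (0.2588, 0.9659); cell (5,1); t to first gridline: x 3.2455, y 0.3727 (then +3.8637 / +1.0353)
    (5,2) via y @ 0.3727
    (5,3) via y @ 1.4080
    (5,4) via y @ 2.4433
    (6,4) via x @ 3.2455
    (6,5) via y @ 3.4785
    (6,6) via y @ 4.5138
    (6,7) via y @ 5.5491  # hit
  → r_2 = 5.5491
beam 3: φ=90°, α=165°
  direction (-0.9659, 0.2588); cell (5,1); t to first gridline: x 0.1656, y 1.3909 (then +1.0353 / +3.8637)
    (4,1) via x @ 0.1656  # hit
  → r_3 = 0.1656

ranges = [1.9049, 5.5491, 0.1656]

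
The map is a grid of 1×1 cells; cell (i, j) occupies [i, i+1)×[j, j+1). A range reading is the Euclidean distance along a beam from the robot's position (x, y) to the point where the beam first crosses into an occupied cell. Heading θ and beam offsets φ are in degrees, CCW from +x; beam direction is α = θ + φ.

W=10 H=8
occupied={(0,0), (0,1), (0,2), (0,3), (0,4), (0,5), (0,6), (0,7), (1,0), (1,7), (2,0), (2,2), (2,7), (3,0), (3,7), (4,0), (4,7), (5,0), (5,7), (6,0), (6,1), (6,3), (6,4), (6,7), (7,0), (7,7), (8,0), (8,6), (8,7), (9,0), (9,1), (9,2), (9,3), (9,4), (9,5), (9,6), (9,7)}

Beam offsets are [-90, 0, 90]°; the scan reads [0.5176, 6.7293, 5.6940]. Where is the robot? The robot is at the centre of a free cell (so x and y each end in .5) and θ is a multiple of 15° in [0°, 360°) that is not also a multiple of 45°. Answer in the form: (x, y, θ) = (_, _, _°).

(x, y, θ) = (7.5, 6.5, 195°)

Enumerate (i+0.5, j+0.5, θ) over the 43 free cells and 16 admissible headings. For each, cast all 3 beams and compare to the given ranges.
  (1.5, 6.5, 345°): beam 1 = 1.9319 ≠ 0.5176 ✗
  (4.5, 6.5, 120°): beam 1 = 1.0000 ≠ 0.5176 ✗
  (4.5, 4.5, 285°): beam 1 = 3.6235 ≠ 0.5176 ✗
  (7.5, 2.5, 120°): beam 1 = 1.7321 ≠ 0.5176 ✗
  (4.5, 1.5, 30°): beam 1 = 0.5774 ≠ 0.5176 ✗
  …
  (7.5, 6.5, 195°): r_1=0.5176, r_2=6.7293, r_3=5.6940 — all match ✓
No second candidate reproduces the full scan.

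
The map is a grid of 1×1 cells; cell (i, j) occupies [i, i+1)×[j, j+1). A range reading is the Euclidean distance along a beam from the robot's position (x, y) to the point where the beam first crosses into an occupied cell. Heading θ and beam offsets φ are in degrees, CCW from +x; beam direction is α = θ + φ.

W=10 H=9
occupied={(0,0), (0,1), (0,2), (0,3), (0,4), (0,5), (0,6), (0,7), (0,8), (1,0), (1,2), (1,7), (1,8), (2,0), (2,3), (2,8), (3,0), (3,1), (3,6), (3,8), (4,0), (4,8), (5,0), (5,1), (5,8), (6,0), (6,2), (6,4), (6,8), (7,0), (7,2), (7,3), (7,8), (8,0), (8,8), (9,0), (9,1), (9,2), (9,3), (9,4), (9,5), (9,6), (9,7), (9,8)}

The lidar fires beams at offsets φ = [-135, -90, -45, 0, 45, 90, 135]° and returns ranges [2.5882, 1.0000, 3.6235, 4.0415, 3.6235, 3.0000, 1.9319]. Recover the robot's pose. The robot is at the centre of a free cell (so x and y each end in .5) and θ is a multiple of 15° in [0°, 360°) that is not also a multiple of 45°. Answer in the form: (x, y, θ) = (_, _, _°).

Enumerate (i+0.5, j+0.5, θ) over the 46 free cells and 16 admissible headings. For each, cast all 7 beams and compare to the given ranges.
  (1.5, 3.5, 210°): beam 1 = 4.6587 ≠ 2.5882 ✗
  (6.5, 1.5, 15°): beam 1 = 0.5774 ≠ 2.5882 ✗
  (7.5, 4.5, 195°): beam 1 = 3.0000 ≠ 2.5882 ✗
  (2.5, 5.5, 210°): beam 2 = 1.7321 ≠ 1.0000 ✗
  …
  (4.5, 5.5, 210°): r_1=2.5882, r_2=1.0000, r_3=3.6235, r_4=4.0415, r_5=3.6235, r_6=3.0000, r_7=1.9319 — all match ✓
Only this pose fits every beam.

(x, y, θ) = (4.5, 5.5, 210°)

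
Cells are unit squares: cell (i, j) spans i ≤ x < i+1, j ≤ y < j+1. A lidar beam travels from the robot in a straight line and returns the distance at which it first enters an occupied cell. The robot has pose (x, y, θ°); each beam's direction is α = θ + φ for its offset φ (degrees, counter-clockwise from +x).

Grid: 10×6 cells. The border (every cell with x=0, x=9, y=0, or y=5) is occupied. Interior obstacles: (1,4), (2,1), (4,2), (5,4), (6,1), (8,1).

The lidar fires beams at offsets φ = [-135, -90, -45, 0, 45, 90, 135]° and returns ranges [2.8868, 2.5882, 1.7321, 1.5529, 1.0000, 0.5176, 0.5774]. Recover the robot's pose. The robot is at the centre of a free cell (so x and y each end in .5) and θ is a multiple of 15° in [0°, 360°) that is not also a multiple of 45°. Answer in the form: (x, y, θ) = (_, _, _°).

Candidates: 26 free-cell centres × 16 headings = 416 poses. Raycast each; keep the one whose scan matches to 4 dp.
  (5.5, 1.5, 300°): beam 1 = 4.6587 ≠ 2.8868 ✗
  (3.5, 1.5, 75°): beam 1 = 0.5774 ≠ 2.8868 ✗
  (1.5, 2.5, 300°): beam 1 = 0.5176 ≠ 2.8868 ✗
  (8.5, 4.5, 150°): beam 1 = 0.5176 ≠ 2.8868 ✗
  …
  (3.5, 4.5, 345°): r_1=2.8868, r_2=2.5882, r_3=1.7321, r_4=1.5529, r_5=1.0000, r_6=0.5176, r_7=0.5774 — all match ✓
Unique over the lattice → pose = (3.5, 4.5, 345°).

(x, y, θ) = (3.5, 4.5, 345°)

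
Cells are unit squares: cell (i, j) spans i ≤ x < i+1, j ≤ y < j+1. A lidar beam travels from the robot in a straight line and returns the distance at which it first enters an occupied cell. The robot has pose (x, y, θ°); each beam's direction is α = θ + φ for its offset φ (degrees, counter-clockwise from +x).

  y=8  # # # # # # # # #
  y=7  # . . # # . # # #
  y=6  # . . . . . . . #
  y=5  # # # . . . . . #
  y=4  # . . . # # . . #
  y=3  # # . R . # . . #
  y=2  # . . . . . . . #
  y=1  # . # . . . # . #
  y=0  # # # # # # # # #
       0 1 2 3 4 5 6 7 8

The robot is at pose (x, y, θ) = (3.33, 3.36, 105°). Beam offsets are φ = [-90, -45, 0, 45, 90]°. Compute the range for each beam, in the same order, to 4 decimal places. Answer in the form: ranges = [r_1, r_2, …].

beam 1: φ=-90°, α=15°
  d=(0.9659,0.2588)  start (3,3)  tX=0.6936 tY=2.4728  stride 1/|dx|=1.0353 1/|dy|=3.8637
    cross x-line → (4,3), t=0.6936
    cross x-line → (5,3), t=1.7289 (wall)
  → r_1 = 1.7289
beam 2: φ=-45°, α=60°
  d=(0.5000,0.8660)  start (3,3)  tX=1.3400 tY=0.7390  stride 1/|dx|=2.0000 1/|dy|=1.1547
    cross y-line → (3,4), t=0.7390
    cross x-line → (4,4), t=1.3400 (wall)
  → r_2 = 1.3400
beam 3: φ=0°, α=105°
  d=(-0.2588,0.9659)  start (3,3)  tX=1.2750 tY=0.6626  stride 1/|dx|=3.8637 1/|dy|=1.0353
    cross y-line → (3,4), t=0.6626
    cross x-line → (2,4), t=1.2750
    cross y-line → (2,5), t=1.6979 (wall)
  → r_3 = 1.6979
beam 4: φ=45°, α=150°
  d=(-0.8660,0.5000)  start (3,3)  tX=0.3811 tY=1.2800  stride 1/|dx|=1.1547 1/|dy|=2.0000
    cross x-line → (2,3), t=0.3811
    cross y-line → (2,4), t=1.2800
    cross x-line → (1,4), t=1.5358
    cross x-line → (0,4), t=2.6905 (wall)
  → r_4 = 2.6905
beam 5: φ=90°, α=195°
  d=(-0.9659,-0.2588)  start (3,3)  tX=0.3416 tY=1.3909  stride 1/|dx|=1.0353 1/|dy|=3.8637
    cross x-line → (2,3), t=0.3416
    cross x-line → (1,3), t=1.3769 (wall)
  → r_5 = 1.3769

ranges = [1.7289, 1.3400, 1.6979, 2.6905, 1.3769]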